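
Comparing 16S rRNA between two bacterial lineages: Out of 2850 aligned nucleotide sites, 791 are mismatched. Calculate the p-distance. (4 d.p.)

p = 791/2850 = 0.277543… ≈ 0.2775 (to 4 d.p.).

0.2775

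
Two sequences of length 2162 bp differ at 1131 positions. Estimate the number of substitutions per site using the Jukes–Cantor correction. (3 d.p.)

0.897

p = 1131/2162 ≈ 0.523127.
d = −(3/4) ln(1 − 4p/3) = −0.75 ln(1 − 0.697503) = −0.75 ln(0.302497)
  = −0.75 × (-1.195684) = 0.896763 substitutions/site.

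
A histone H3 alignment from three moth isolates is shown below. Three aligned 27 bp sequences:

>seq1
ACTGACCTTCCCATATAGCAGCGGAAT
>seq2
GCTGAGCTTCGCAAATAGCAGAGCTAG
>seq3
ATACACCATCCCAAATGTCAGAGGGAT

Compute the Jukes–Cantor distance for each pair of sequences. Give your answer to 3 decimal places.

d(seq1,seq2) = 0.377, d(seq1,seq3) = 0.441, d(seq2,seq3) = 0.673

seq1–seq2: 8/27 sites differ → p ≈ 0.296296, d = −0.75 ln(1 − 0.395061) = 0.376971 ≈ 0.377.
seq1–seq3: 9/27 sites differ → p ≈ 0.333333, d = −0.75 ln(1 − 0.444444) = 0.440839 ≈ 0.441.
seq2–seq3: 12/27 sites differ → p ≈ 0.444444, d = −0.75 ln(1 − 0.592592) = 0.673455 ≈ 0.673.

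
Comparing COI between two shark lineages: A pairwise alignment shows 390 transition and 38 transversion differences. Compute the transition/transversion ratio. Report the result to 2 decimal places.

10.26

R = 390/38 = 10.263157… ≈ 10.26 (to 2 d.p.).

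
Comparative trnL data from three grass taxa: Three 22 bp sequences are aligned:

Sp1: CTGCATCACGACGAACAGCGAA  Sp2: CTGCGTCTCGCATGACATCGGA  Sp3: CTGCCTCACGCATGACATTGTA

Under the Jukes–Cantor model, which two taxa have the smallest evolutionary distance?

Sp2 and Sp3

Sp1–Sp2: 8/22 differ, p = 0.364, d = 0.497.
Sp1–Sp3: 8/22 differ, p = 0.364, d = 0.497.
Sp2–Sp3: 4/22 differ, p = 0.182, d = 0.208.
The smallest distance is between Sp2 and Sp3.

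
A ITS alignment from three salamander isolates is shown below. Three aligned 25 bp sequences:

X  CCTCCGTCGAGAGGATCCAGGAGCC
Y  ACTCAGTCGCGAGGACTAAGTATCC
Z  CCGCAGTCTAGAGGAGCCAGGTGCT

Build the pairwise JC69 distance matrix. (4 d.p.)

d(X,Y) = 0.4172, d(X,Z) = 0.2892, d(Y,Z) = 0.6626

X–Y: 8/25 sites differ → p = 0.32, d = −0.75 ln(1 − 0.426667) = 0.417216 ≈ 0.4172.
X–Z: 6/25 sites differ → p = 0.24, d = −0.75 ln(1 − 0.32) = 0.289247 ≈ 0.2892.
Y–Z: 11/25 sites differ → p = 0.44, d = −0.75 ln(1 − 0.586667) = 0.662626 ≈ 0.6626.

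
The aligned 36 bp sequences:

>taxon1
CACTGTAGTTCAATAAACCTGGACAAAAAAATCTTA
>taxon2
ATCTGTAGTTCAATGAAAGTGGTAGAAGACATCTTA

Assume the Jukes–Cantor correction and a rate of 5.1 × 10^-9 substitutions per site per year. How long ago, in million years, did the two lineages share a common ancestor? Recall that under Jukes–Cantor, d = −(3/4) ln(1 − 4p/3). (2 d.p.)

The sequences differ at 10 of 36 sites (1, 2, 15, 18, 19, 23, 24, 25, 28, 30), so p = 10/36 ≈ 0.277778.
d = −(3/4) ln(1 − 4p/3) = −0.75 ln(1 − 0.370371) = −0.75 ln(0.629629)
  = −0.75 × (-0.462625) = 0.346969 substitutions/site.
Under a molecular clock d = 2μt, so t = d/(2μ) = 0.346969 / (2 × 5.1 × 10^-9) = 34.02 million years.

34.02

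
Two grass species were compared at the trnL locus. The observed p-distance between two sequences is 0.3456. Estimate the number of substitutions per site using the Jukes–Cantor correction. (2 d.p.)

d = −(3/4) ln(1 − 4p/3) = −0.75 ln(1 − 0.4608) = −0.75 ln(0.5392)
  = −0.75 × (-0.617669) = 0.463252 substitutions/site.

0.46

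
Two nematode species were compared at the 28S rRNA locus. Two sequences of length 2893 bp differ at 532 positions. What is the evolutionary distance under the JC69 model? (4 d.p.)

0.2110

p = 532/2893 ≈ 0.183892.
d = −(3/4) ln(1 − 4p/3) = −0.75 ln(1 − 0.245189) = −0.75 ln(0.754811)
  = −0.75 × (-0.281288) = 0.210966 substitutions/site.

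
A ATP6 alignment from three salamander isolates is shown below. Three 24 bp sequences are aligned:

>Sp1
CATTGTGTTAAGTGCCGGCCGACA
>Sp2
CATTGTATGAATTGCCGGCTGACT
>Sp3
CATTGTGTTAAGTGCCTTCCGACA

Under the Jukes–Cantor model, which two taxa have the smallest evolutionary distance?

Sp1–Sp2: 5/24 differ, p = 0.208, d = 0.244.
Sp1–Sp3: 2/24 differ, p = 0.083, d = 0.088.
Sp2–Sp3: 7/24 differ, p = 0.292, d = 0.369.
The smallest distance is between Sp1 and Sp3.

Sp1 and Sp3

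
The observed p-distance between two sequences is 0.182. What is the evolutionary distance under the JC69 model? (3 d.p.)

0.208

d = −(3/4) ln(1 − 4p/3) = −0.75 ln(1 − 0.242667) = −0.75 ln(0.757333)
  = −0.75 × (-0.277952) = 0.208464 substitutions/site.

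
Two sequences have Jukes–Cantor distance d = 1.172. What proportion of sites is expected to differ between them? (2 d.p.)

0.59

p = (3/4)(1 − e^(−4d/3)) = 0.75 × (1 − e^(-1.562667)) = 0.75 × (1 − 0.209576) = 0.592818.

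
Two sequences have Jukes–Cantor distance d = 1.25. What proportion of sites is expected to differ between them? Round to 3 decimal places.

p = (3/4)(1 − e^(−4d/3)) = 0.75 × (1 − e^(-1.666667)) = 0.75 × (1 − 0.188876) = 0.608343.

0.608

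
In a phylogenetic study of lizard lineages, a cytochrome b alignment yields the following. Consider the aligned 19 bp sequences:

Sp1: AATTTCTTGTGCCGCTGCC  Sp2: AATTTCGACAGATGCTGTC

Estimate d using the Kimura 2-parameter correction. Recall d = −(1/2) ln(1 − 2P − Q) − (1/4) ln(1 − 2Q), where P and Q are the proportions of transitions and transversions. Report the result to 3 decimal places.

0.508

Of 19 sites, 2 differences are transitions and 5 are transversions, so P = 2/19 ≈ 0.105263 and Q = 5/19 ≈ 0.263158.
Under the Kimura two-parameter model, d = −½ ln(1 − 2P − Q) − ¼ ln(1 − 2Q).
1 − 2P − Q = 0.526316, giving −½ ln(0.526316) = 0.320927.
1 − 2Q = 0.473684, giving −¼ ln(0.473684) = 0.186804.
d = 0.320927 + 0.186804 = 0.507731.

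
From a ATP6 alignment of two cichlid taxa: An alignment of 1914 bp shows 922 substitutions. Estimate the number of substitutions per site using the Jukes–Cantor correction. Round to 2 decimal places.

0.77

p = 922/1914 ≈ 0.481714.
d = −(3/4) ln(1 − 4p/3) = −0.75 ln(1 − 0.642285) = −0.75 ln(0.357715)
  = −0.75 × (-1.028019) = 0.771014 substitutions/site.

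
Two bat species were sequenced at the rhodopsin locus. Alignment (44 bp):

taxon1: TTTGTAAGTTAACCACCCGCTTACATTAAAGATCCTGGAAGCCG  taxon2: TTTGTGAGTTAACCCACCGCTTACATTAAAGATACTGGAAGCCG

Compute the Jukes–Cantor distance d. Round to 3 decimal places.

0.097

The sequences differ at 4 of 44 sites (6, 15, 16, 34), so p = 4/44 ≈ 0.090909.
d = −(3/4) ln(1 − 4p/3) = −0.75 ln(1 − 0.121212) = −0.75 ln(0.878788)
  = −0.75 × (-0.129212) = 0.096909 substitutions/site.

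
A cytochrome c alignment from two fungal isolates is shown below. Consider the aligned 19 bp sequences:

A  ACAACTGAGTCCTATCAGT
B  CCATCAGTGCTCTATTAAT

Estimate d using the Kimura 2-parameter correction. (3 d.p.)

0.636

Of 19 sites, 4 differences are transitions and 4 are transversions, so P = 4/19 ≈ 0.210526 and Q = 4/19 ≈ 0.210526.
Under the Kimura two-parameter model, d = −½ ln(1 − 2P − Q) − ¼ ln(1 − 2Q).
1 − 2P − Q = 0.368422, giving −½ ln(0.368422) = 0.499263.
1 − 2Q = 0.578948, giving −¼ ln(0.578948) = 0.136636.
d = 0.499263 + 0.136636 = 0.635899.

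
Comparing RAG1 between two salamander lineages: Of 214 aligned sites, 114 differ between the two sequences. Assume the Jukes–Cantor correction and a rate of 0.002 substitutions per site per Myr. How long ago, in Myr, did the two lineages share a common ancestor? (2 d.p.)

p = 114/214 ≈ 0.53271.
d = −(3/4) ln(1 − 4p/3) = −0.75 ln(1 − 0.71028) = −0.75 ln(0.28972)
  = −0.75 × (-1.238840) = 0.929130 substitutions/site.
Under a molecular clock d = 2μt, so t = d/(2μ) = 0.929130 / (2 × 0.002) = 232.28 Myr.

232.28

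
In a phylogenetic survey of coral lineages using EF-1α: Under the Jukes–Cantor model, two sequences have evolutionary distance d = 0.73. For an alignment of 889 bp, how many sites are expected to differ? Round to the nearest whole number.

415

Invert JC69: p = (3/4)(1 − e^(−4d/3)) = 0.75 × (1 − e^(-0.973333)) = 0.75 × (1 − 0.377822) = 0.466634.
Expected differing sites = pL ≈ 0.466634 × 889 = 414.837626 ≈ 415.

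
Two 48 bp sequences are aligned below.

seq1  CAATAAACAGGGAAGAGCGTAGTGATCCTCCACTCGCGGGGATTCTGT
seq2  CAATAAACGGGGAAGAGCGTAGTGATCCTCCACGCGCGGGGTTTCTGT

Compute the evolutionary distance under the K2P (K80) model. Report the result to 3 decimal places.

Of 48 sites, 1 differences are transitions and 2 are transversions, so P = 1/48 ≈ 0.020833 and Q = 2/48 ≈ 0.041667.
Under the Kimura two-parameter model, d = −½ ln(1 − 2P − Q) − ¼ ln(1 − 2Q).
1 − 2P − Q = 0.916667, giving −½ ln(0.916667) = 0.043506.
1 − 2Q = 0.916666, giving −¼ ln(0.916666) = 0.021753.
d = 0.043506 + 0.021753 = 0.065259.

0.065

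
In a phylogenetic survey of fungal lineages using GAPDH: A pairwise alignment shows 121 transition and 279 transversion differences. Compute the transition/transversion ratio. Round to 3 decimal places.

0.434

R = 121/279 = 0.433691… ≈ 0.434 (to 3 d.p.).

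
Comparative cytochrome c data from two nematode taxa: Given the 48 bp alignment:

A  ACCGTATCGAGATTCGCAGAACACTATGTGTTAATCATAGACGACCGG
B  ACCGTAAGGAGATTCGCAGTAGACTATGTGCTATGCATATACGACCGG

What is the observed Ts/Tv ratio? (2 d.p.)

Transitions are A↔G and C↔T; transversions are all other mismatches.
Transitions: 1. Transversions: 7.
R = 1/7 = 0.142857… ≈ 0.14 (to 2 d.p.).

0.14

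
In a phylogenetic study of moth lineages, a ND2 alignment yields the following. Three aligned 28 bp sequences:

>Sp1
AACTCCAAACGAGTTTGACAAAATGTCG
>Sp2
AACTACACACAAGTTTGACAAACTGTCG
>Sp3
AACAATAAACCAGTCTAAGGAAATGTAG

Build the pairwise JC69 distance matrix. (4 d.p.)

d(Sp1,Sp2) = 0.1585, d(Sp1,Sp3) = 0.4197, d(Sp2,Sp3) = 0.4850

Sp1–Sp2: 4/28 sites differ → p ≈ 0.142857, d = −0.75 ln(1 − 0.190476) = 0.158482 ≈ 0.1585.
Sp1–Sp3: 9/28 sites differ → p ≈ 0.321429, d = −0.75 ln(1 − 0.428572) = 0.419713 ≈ 0.4197.
Sp2–Sp3: 10/28 sites differ → p ≈ 0.357143, d = −0.75 ln(1 − 0.476191) = 0.484971 ≈ 0.4850.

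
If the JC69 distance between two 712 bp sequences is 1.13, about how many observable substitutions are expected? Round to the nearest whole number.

416

Invert JC69: p = (3/4)(1 − e^(−4d/3)) = 0.75 × (1 − e^(-1.506667)) = 0.75 × (1 − 0.221647) = 0.583765.
Expected differing sites = pL ≈ 0.583765 × 712 = 415.64068 ≈ 416.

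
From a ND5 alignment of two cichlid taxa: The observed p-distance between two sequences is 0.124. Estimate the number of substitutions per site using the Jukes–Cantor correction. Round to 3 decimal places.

0.136

d = −(3/4) ln(1 − 4p/3) = −0.75 ln(1 − 0.165333) = −0.75 ln(0.834667)
  = −0.75 × (-0.180722) = 0.135542 substitutions/site.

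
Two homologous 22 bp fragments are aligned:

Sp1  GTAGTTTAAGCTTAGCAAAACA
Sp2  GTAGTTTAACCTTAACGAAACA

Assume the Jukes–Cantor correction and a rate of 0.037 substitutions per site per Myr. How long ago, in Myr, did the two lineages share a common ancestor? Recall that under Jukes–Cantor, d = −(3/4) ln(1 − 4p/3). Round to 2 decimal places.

The sequences differ at 3 of 22 sites (10, 15, 17), so p = 3/22 ≈ 0.136364.
d = −(3/4) ln(1 − 4p/3) = −0.75 ln(1 − 0.181819) = −0.75 ln(0.818181)
  = −0.75 × (-0.200672) = 0.150504 substitutions/site.
Under a molecular clock d = 2μt, so t = d/(2μ) = 0.150504 / (2 × 0.037) = 2.03 Myr.

2.03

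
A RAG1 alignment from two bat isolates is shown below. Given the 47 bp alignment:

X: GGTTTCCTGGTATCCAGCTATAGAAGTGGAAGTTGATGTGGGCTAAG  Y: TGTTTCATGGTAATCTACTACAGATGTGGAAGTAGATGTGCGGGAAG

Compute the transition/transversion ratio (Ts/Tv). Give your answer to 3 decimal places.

0.333

Transitions are A↔G and C↔T; transversions are all other mismatches.
Transitions: 3. Transversions: 9.
R = 3/9 = 0.333333… ≈ 0.333 (to 3 d.p.).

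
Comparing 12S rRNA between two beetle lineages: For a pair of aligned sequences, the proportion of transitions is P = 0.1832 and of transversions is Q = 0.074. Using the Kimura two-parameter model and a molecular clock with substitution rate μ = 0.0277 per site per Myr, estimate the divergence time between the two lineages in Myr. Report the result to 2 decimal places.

5.96

Under the Kimura two-parameter model, d = −½ ln(1 − 2P − Q) − ¼ ln(1 − 2Q).
1 − 2P − Q = 0.5596, giving −½ ln(0.5596) = 0.290267.
1 − 2Q = 0.852, giving −¼ ln(0.852) = 0.040042.
d = 0.290267 + 0.040042 = 0.330309.
Under a molecular clock d = 2μt, so t = d/(2μ) = 0.330309 / (2 × 0.0277) = 5.96 Myr.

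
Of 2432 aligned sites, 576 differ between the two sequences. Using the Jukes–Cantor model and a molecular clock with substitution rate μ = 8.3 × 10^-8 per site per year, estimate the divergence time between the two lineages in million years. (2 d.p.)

1.71

p = 576/2432 ≈ 0.236842.
d = −(3/4) ln(1 − 4p/3) = −0.75 ln(1 − 0.315789) = −0.75 ln(0.684211)
  = −0.75 × (-0.379489) = 0.284617 substitutions/site.
Under a molecular clock d = 2μt, so t = d/(2μ) = 0.284617 / (2 × 8.3 × 10^-8) = 1.71 million years.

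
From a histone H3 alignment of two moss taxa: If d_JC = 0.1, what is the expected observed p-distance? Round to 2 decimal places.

p = (3/4)(1 − e^(−4d/3)) = 0.75 × (1 − e^(-0.133333)) = 0.75 × (1 − 0.875174) = 0.093620.

0.09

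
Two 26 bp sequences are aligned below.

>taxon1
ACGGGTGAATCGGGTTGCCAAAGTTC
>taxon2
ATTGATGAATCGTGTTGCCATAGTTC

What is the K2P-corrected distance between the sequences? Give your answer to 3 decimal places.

0.222

Of 26 sites, 2 differences are transitions and 3 are transversions, so P = 2/26 ≈ 0.076923 and Q = 3/26 ≈ 0.115385.
Under the Kimura two-parameter model, d = −½ ln(1 − 2P − Q) − ¼ ln(1 − 2Q).
1 − 2P − Q = 0.730769, giving −½ ln(0.730769) = 0.156829.
1 − 2Q = 0.76923, giving −¼ ln(0.76923) = 0.065591.
d = 0.156829 + 0.065591 = 0.222420.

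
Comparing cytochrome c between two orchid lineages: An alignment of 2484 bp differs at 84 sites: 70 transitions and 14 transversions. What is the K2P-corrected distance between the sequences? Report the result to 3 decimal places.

P = 70/2484 ≈ 0.02818 and Q = 14/2484 ≈ 0.005636.
Under the Kimura two-parameter model, d = −½ ln(1 − 2P − Q) − ¼ ln(1 − 2Q).
1 − 2P − Q = 0.938004, giving −½ ln(0.938004) = 0.032001.
1 − 2Q = 0.988728, giving −¼ ln(0.988728) = 0.002834.
d = 0.032001 + 0.002834 = 0.034835.

0.035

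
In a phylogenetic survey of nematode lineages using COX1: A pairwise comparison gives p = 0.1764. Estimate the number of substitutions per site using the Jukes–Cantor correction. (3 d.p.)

d = −(3/4) ln(1 − 4p/3) = −0.75 ln(1 − 0.2352) = −0.75 ln(0.7648)
  = −0.75 × (-0.268141) = 0.201106 substitutions/site.

0.201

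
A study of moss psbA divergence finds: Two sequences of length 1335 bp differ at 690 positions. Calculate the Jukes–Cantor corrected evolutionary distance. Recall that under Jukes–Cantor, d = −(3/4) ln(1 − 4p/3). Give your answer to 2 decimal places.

0.88

p = 690/1335 ≈ 0.516854.
d = −(3/4) ln(1 − 4p/3) = −0.75 ln(1 − 0.689139) = −0.75 ln(0.310861)
  = −0.75 × (-1.168409) = 0.876307 substitutions/site.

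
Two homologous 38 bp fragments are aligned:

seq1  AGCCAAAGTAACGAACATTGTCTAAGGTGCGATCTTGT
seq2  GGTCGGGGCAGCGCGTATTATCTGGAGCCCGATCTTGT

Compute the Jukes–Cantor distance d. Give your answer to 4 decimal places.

0.6181

The sequences differ at 16 of 38 sites, so p = 16/38 ≈ 0.421053.
d = −(3/4) ln(1 − 4p/3) = −0.75 ln(1 − 0.561404) = −0.75 ln(0.438596)
  = −0.75 × (-0.824177) = 0.618133 substitutions/site.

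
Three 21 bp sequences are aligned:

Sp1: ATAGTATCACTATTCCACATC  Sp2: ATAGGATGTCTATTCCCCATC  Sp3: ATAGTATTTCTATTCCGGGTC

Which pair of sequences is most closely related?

Sp1–Sp2: 4/21 differ, p = 0.190, d = 0.220.
Sp1–Sp3: 5/21 differ, p = 0.238, d = 0.286.
Sp2–Sp3: 5/21 differ, p = 0.238, d = 0.286.
The smallest distance is between Sp1 and Sp2.

Sp1 and Sp2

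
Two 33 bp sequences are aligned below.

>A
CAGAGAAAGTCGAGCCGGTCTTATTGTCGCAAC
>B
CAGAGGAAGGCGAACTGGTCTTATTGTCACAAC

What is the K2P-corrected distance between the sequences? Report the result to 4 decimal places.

Of 33 sites, 4 differences are transitions and 1 are transversions, so P = 4/33 ≈ 0.121212 and Q = 1/33 ≈ 0.030303.
Under the Kimura two-parameter model, d = −½ ln(1 − 2P − Q) − ¼ ln(1 − 2Q).
1 − 2P − Q = 0.727273, giving −½ ln(0.727273) = 0.159227.
1 − 2Q = 0.939394, giving −¼ ln(0.939394) = 0.015630.
d = 0.159227 + 0.015630 = 0.174857.

0.1749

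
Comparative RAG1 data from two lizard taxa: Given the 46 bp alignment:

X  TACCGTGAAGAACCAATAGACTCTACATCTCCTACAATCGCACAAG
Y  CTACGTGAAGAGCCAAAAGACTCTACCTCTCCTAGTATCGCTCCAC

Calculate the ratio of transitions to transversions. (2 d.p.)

Transitions are A↔G and C↔T; transversions are all other mismatches.
Transitions: 2. Transversions: 9.
R = 2/9 = 0.222222… ≈ 0.22 (to 2 d.p.).

0.22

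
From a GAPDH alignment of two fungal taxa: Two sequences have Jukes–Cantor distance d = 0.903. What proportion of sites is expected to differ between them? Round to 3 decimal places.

0.525

p = (3/4)(1 − e^(−4d/3)) = 0.75 × (1 − e^(-1.204)) = 0.75 × (1 − 0.299992) = 0.525006.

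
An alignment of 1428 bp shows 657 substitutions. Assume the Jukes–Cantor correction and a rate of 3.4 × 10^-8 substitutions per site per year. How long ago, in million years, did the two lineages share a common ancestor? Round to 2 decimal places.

p = 657/1428 ≈ 0.460084.
d = −(3/4) ln(1 − 4p/3) = −0.75 ln(1 − 0.613445) = −0.75 ln(0.386555)
  = −0.75 × (-0.950481) = 0.712861 substitutions/site.
Under a molecular clock d = 2μt, so t = d/(2μ) = 0.712861 / (2 × 3.4 × 10^-8) = 10.48 million years.

10.48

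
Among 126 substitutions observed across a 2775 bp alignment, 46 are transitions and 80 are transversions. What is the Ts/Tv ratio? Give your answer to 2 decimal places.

R = 46/80 = 0.575 ≈ 0.58 (to 2 d.p.).

0.58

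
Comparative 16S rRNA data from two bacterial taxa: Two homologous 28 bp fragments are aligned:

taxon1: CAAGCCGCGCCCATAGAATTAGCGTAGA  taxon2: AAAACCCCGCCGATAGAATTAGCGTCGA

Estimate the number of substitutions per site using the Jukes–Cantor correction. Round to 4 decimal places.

The sequences differ at 5 of 28 sites (1, 4, 7, 12, 26), so p = 5/28 ≈ 0.178571.
d = −(3/4) ln(1 − 4p/3) = −0.75 ln(1 − 0.238095) = −0.75 ln(0.761905)
  = −0.75 × (-0.271933) = 0.203950 substitutions/site.

0.2040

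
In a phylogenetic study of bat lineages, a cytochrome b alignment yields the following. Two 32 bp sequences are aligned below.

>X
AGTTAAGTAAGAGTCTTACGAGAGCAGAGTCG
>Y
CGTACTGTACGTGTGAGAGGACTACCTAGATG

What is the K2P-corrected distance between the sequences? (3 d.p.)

1.144

Of 32 sites, 2 differences are transitions and 15 are transversions, so P = 2/32 = 0.0625 and Q = 15/32 = 0.46875.
Under the Kimura two-parameter model, d = −½ ln(1 − 2P − Q) − ¼ ln(1 − 2Q).
1 − 2P − Q = 0.40625, giving −½ ln(0.40625) = 0.450393.
1 − 2Q = 0.0625, giving −¼ ln(0.0625) = 0.693147.
d = 0.450393 + 0.693147 = 1.143540.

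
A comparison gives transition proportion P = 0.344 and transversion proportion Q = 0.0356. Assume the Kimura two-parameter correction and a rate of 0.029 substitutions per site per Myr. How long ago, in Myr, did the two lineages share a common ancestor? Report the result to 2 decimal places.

Under the Kimura two-parameter model, d = −½ ln(1 − 2P − Q) − ¼ ln(1 − 2Q).
1 − 2P − Q = 0.2764, giving −½ ln(0.2764) = 0.642953.
1 − 2Q = 0.9288, giving −¼ ln(0.9288) = 0.018465.
d = 0.642953 + 0.018465 = 0.661418.
Under a molecular clock d = 2μt, so t = d/(2μ) = 0.661418 / (2 × 0.029) = 11.40 Myr.

11.40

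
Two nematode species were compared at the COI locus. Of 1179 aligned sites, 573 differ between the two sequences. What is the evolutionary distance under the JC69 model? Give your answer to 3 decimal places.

p = 573/1179 ≈ 0.486005.
d = −(3/4) ln(1 − 4p/3) = −0.75 ln(1 − 0.648007) = −0.75 ln(0.351993)
  = −0.75 × (-1.044144) = 0.783108 substitutions/site.

0.783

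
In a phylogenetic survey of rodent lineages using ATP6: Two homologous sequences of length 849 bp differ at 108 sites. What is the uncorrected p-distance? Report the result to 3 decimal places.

p = 108/849 = 0.127208… ≈ 0.127 (to 3 d.p.).

0.127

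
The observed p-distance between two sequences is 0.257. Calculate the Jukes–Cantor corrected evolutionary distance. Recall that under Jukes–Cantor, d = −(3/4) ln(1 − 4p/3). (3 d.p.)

d = −(3/4) ln(1 − 4p/3) = −0.75 ln(1 − 0.342667) = −0.75 ln(0.657333)
  = −0.75 × (-0.419565) = 0.314674 substitutions/site.

0.315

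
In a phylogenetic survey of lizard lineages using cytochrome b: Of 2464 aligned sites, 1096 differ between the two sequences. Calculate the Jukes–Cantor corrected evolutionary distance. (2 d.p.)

p = 1096/2464 ≈ 0.444805.
d = −(3/4) ln(1 − 4p/3) = −0.75 ln(1 − 0.593073) = −0.75 ln(0.406927)
  = −0.75 × (-0.899121) = 0.674341 substitutions/site.

0.67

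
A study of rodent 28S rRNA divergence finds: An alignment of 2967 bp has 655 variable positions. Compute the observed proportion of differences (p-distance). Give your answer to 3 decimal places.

0.221

p = 655/2967 = 0.220761… ≈ 0.221 (to 3 d.p.).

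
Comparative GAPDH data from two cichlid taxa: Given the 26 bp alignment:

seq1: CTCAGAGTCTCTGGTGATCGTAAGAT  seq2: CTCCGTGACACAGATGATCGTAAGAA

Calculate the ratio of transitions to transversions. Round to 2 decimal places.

0.17

Transitions are A↔G and C↔T; transversions are all other mismatches.
Transitions: 1. Transversions: 6.
R = 1/6 = 0.166666… ≈ 0.17 (to 2 d.p.).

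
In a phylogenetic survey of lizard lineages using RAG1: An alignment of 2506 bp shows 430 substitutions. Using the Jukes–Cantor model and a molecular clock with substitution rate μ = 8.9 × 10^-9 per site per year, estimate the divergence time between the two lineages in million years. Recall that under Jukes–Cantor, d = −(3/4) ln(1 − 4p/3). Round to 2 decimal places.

10.95

p = 430/2506 ≈ 0.171588.
d = −(3/4) ln(1 − 4p/3) = −0.75 ln(1 − 0.228784) = −0.75 ln(0.771216)
  = −0.75 × (-0.259787) = 0.194840 substitutions/site.
Under a molecular clock d = 2μt, so t = d/(2μ) = 0.194840 / (2 × 8.9 × 10^-9) = 10.95 million years.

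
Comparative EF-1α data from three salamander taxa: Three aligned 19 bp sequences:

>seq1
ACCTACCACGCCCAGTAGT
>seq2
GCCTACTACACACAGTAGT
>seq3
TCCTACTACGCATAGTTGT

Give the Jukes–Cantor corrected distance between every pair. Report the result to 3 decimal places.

seq1–seq2: 4/19 sites differ → p ≈ 0.210526, d = −0.75 ln(1 − 0.280701) = 0.247109 ≈ 0.247.
seq1–seq3: 5/19 sites differ → p ≈ 0.263158, d = −0.75 ln(1 − 0.350877) = 0.324100 ≈ 0.324.
seq2–seq3: 4/19 sites differ → p ≈ 0.210526, d = −0.75 ln(1 − 0.280701) = 0.247109 ≈ 0.247.

d(seq1,seq2) = 0.247, d(seq1,seq3) = 0.324, d(seq2,seq3) = 0.247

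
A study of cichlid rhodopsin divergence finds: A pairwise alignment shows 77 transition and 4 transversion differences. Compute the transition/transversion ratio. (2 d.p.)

R = 77/4 = 19.25.

19.25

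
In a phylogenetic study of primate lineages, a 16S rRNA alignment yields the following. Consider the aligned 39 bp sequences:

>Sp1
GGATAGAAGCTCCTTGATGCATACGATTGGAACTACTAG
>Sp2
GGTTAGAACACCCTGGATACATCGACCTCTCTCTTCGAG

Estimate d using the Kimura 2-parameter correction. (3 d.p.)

0.661

Of 39 sites, 4 differences are transitions and 13 are transversions, so P = 4/39 ≈ 0.102564 and Q = 13/39 ≈ 0.333333.
Under the Kimura two-parameter model, d = −½ ln(1 − 2P − Q) − ¼ ln(1 − 2Q).
1 − 2P − Q = 0.461539, giving −½ ln(0.461539) = 0.386594.
1 − 2Q = 0.333334, giving −¼ ln(0.333334) = 0.274653.
d = 0.386594 + 0.274653 = 0.661247.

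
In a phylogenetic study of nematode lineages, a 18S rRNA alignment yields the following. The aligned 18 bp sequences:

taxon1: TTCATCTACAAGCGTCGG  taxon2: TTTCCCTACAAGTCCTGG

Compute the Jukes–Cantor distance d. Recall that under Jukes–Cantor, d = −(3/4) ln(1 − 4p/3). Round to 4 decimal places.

0.5482

The sequences differ at 7 of 18 sites (3, 4, 5, 13, 14, 15, 16), so p = 7/18 ≈ 0.388889.
d = −(3/4) ln(1 − 4p/3) = −0.75 ln(1 − 0.518519) = −0.75 ln(0.481481)
  = −0.75 × (-0.730889) = 0.548167 substitutions/site.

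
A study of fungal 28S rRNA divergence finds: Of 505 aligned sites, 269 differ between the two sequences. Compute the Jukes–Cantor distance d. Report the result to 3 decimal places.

p = 269/505 ≈ 0.532673.
d = −(3/4) ln(1 − 4p/3) = −0.75 ln(1 − 0.710231) = −0.75 ln(0.289769)
  = −0.75 × (-1.238671) = 0.929003 substitutions/site.

0.929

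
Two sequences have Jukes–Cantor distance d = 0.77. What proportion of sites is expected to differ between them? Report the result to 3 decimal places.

p = (3/4)(1 − e^(−4d/3)) = 0.75 × (1 − e^(-1.026667)) = 0.75 × (1 − 0.358199) = 0.481351.

0.481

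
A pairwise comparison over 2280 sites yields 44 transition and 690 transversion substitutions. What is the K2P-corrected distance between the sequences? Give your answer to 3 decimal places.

P = 44/2280 ≈ 0.019298 and Q = 690/2280 ≈ 0.302632.
Under the Kimura two-parameter model, d = −½ ln(1 − 2P − Q) − ¼ ln(1 − 2Q).
1 − 2P − Q = 0.658772, giving −½ ln(0.658772) = 0.208689.
1 − 2Q = 0.394736, giving −¼ ln(0.394736) = 0.232385.
d = 0.208689 + 0.232385 = 0.441074.

0.441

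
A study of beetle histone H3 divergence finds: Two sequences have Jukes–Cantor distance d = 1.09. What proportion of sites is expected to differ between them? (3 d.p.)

p = (3/4)(1 − e^(−4d/3)) = 0.75 × (1 − e^(-1.453333)) = 0.75 × (1 − 0.233790) = 0.574658.

0.575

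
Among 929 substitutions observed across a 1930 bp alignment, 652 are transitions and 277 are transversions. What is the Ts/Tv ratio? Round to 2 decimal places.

R = 652/277 = 2.353790… ≈ 2.35 (to 2 d.p.).

2.35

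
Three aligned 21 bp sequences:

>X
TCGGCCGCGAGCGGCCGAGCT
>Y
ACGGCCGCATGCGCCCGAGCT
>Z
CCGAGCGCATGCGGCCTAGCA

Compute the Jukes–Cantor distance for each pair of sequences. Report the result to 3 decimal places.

d(X,Y) = 0.220, d(X,Z) = 0.441, d(Y,Z) = 0.360

X–Y: 4/21 sites differ → p ≈ 0.190476, d = −0.75 ln(1 − 0.253968) = 0.219740 ≈ 0.220.
X–Z: 7/21 sites differ → p ≈ 0.333333, d = −0.75 ln(1 − 0.444444) = 0.440839 ≈ 0.441.
Y–Z: 6/21 sites differ → p ≈ 0.285714, d = −0.75 ln(1 − 0.380952) = 0.359679 ≈ 0.360.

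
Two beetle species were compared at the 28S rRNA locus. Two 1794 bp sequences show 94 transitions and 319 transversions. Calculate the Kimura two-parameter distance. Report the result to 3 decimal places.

P = 94/1794 ≈ 0.052397 and Q = 319/1794 ≈ 0.177815.
Under the Kimura two-parameter model, d = −½ ln(1 − 2P − Q) − ¼ ln(1 − 2Q).
1 − 2P − Q = 0.717391, giving −½ ln(0.717391) = 0.166067.
1 − 2Q = 0.64437, giving −¼ ln(0.64437) = 0.109871.
d = 0.166067 + 0.109871 = 0.275938.

0.276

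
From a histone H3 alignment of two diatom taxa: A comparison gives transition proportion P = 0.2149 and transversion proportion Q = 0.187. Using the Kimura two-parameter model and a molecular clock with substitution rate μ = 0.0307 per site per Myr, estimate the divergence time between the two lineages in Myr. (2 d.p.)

9.72

Under the Kimura two-parameter model, d = −½ ln(1 − 2P − Q) − ¼ ln(1 − 2Q).
1 − 2P − Q = 0.3832, giving −½ ln(0.3832) = 0.479599.
1 − 2Q = 0.626, giving −¼ ln(0.626) = 0.117101.
d = 0.479599 + 0.117101 = 0.596700.
Under a molecular clock d = 2μt, so t = d/(2μ) = 0.596700 / (2 × 0.0307) = 9.72 Myr.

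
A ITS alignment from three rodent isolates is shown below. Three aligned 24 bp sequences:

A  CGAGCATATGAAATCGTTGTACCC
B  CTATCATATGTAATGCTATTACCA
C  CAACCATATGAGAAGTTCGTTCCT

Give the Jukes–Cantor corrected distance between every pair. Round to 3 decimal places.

A–B: 8/24 sites differ → p ≈ 0.333333, d = −0.75 ln(1 − 0.444444) = 0.440839 ≈ 0.441.
A–C: 9/24 sites differ → p = 0.375, d = −0.75 ln(1 − 0.5) = 0.519860 ≈ 0.520.
B–C: 10/24 sites differ → p ≈ 0.416667, d = −0.75 ln(1 − 0.555556) = 0.608198 ≈ 0.608.

d(A,B) = 0.441, d(A,C) = 0.520, d(B,C) = 0.608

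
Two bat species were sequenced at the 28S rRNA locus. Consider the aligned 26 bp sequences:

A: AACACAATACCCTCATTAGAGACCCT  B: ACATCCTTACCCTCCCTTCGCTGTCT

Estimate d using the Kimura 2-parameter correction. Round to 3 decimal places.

Of 26 sites, 3 differences are transitions and 11 are transversions, so P = 3/26 ≈ 0.115385 and Q = 11/26 ≈ 0.423077.
Under the Kimura two-parameter model, d = −½ ln(1 − 2P − Q) − ¼ ln(1 − 2Q).
1 − 2P − Q = 0.346153, giving −½ ln(0.346153) = 0.530437.
1 − 2Q = 0.153846, giving −¼ ln(0.153846) = 0.467951.
d = 0.530437 + 0.467951 = 0.998388.

0.998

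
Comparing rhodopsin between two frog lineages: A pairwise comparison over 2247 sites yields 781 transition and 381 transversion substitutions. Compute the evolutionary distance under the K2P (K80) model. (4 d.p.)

P = 781/2247 ≈ 0.347575 and Q = 381/2247 ≈ 0.169559.
Under the Kimura two-parameter model, d = −½ ln(1 − 2P − Q) − ¼ ln(1 − 2Q).
1 − 2P − Q = 0.135291, giving −½ ln(0.135291) = 1.000164.
1 − 2Q = 0.660882, giving −¼ ln(0.660882) = 0.103545.
d = 1.000164 + 0.103545 = 1.103709.

1.1037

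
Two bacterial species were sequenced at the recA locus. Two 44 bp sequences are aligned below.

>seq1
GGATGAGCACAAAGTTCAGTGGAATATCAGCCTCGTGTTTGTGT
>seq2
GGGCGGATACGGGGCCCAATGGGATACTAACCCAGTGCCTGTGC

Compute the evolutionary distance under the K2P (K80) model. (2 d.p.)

Of 44 sites, 19 differences are transitions and 1 are transversions, so P = 19/44 ≈ 0.431818 and Q = 1/44 ≈ 0.022727.
Under the Kimura two-parameter model, d = −½ ln(1 − 2P − Q) − ¼ ln(1 − 2Q).
1 − 2P − Q = 0.113637, giving −½ ln(0.113637) = 1.087373.
1 − 2Q = 0.954546, giving −¼ ln(0.954546) = 0.011630.
d = 1.087373 + 0.011630 = 1.099003.

1.10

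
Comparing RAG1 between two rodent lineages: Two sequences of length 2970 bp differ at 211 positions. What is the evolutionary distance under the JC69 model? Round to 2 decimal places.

0.07

p = 211/2970 ≈ 0.071044.
d = −(3/4) ln(1 − 4p/3) = −0.75 ln(1 − 0.094725) = −0.75 ln(0.905275)
  = −0.75 × (-0.099517) = 0.074638 substitutions/site.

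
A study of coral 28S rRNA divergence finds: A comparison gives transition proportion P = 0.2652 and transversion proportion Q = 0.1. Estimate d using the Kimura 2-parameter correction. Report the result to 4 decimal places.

Under the Kimura two-parameter model, d = −½ ln(1 − 2P − Q) − ¼ ln(1 − 2Q).
1 − 2P − Q = 0.3696, giving −½ ln(0.3696) = 0.497667.
1 − 2Q = 0.8, giving −¼ ln(0.8) = 0.055786.
d = 0.497667 + 0.055786 = 0.553453.

0.5535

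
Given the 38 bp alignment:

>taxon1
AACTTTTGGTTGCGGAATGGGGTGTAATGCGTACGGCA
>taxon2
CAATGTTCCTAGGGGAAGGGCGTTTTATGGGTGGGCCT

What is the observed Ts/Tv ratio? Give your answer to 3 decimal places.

Transitions are A↔G and C↔T; transversions are all other mismatches.
Transitions: 1. Transversions: 15.
R = 1/15 = 0.066666… ≈ 0.067 (to 3 d.p.).

0.067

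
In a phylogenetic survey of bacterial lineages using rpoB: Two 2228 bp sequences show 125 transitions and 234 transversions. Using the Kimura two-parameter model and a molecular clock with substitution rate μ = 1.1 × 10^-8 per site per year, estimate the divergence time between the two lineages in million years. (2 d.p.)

8.25

P = 125/2228 ≈ 0.056104 and Q = 234/2228 ≈ 0.105027.
Under the Kimura two-parameter model, d = −½ ln(1 − 2P − Q) − ¼ ln(1 − 2Q).
1 − 2P − Q = 0.782765, giving −½ ln(0.782765) = 0.122461.
1 − 2Q = 0.789946, giving −¼ ln(0.789946) = 0.058948.
d = 0.122461 + 0.058948 = 0.181409.
Under a molecular clock d = 2μt, so t = d/(2μ) = 0.181409 / (2 × 1.1 × 10^-8) = 8.25 million years.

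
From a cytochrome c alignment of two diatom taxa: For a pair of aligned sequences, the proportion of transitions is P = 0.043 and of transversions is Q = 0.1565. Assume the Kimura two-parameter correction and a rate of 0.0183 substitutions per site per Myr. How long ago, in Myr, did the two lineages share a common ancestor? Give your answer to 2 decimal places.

6.36

Under the Kimura two-parameter model, d = −½ ln(1 − 2P − Q) − ¼ ln(1 − 2Q).
1 − 2P − Q = 0.7575, giving −½ ln(0.7575) = 0.138866.
1 − 2Q = 0.687, giving −¼ ln(0.687) = 0.093855.
d = 0.138866 + 0.093855 = 0.232721.
Under a molecular clock d = 2μt, so t = d/(2μ) = 0.232721 / (2 × 0.0183) = 6.36 Myr.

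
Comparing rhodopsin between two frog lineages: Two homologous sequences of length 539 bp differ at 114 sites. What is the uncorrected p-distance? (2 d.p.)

0.21

p = 114/539 = 0.211502… ≈ 0.21 (to 2 d.p.).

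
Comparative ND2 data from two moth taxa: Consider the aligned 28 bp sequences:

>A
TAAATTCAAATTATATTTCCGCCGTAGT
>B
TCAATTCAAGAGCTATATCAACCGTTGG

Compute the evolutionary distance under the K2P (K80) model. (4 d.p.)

Of 28 sites, 2 differences are transitions and 8 are transversions, so P = 2/28 ≈ 0.071429 and Q = 8/28 ≈ 0.285714.
Under the Kimura two-parameter model, d = −½ ln(1 − 2P − Q) − ¼ ln(1 − 2Q).
1 − 2P − Q = 0.571428, giving −½ ln(0.571428) = 0.279808.
1 − 2Q = 0.428572, giving −¼ ln(0.428572) = 0.211824.
d = 0.279808 + 0.211824 = 0.491632.

0.4916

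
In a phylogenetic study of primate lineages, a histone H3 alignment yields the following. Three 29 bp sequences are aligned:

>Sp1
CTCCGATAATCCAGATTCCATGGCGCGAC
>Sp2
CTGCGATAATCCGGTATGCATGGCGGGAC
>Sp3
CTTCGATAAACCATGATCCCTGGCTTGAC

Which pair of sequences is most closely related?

Sp1–Sp2: 6/29 differ, p = 0.207, d = 0.242.
Sp1–Sp3: 8/29 differ, p = 0.276, d = 0.344.
Sp2–Sp3: 9/29 differ, p = 0.310, d = 0.401.
The smallest distance is between Sp1 and Sp2.

Sp1 and Sp2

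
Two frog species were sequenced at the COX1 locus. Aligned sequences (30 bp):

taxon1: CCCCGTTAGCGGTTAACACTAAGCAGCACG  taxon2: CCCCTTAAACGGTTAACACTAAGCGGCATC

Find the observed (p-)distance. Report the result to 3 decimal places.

The sequences differ at 6 of 30 positions (sites 5, 7, 9, 25, 29, 30).
p = 6/30 = 0.200.

0.200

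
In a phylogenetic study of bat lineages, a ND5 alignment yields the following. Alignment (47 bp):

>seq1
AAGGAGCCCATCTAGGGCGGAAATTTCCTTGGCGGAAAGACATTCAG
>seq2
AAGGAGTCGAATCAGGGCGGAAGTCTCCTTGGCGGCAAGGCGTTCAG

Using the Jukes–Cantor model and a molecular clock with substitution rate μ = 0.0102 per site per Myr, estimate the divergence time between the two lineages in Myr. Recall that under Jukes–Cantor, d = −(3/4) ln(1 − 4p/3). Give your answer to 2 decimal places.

12.27

The sequences differ at 10 of 47 sites (7, 9, 11, 12, 13, 23, 25, 36, 40, 42), so p = 10/47 ≈ 0.212766.
d = −(3/4) ln(1 − 4p/3) = −0.75 ln(1 − 0.283688) = −0.75 ln(0.716312)
  = −0.75 × (-0.333639) = 0.250229 substitutions/site.
Under a molecular clock d = 2μt, so t = d/(2μ) = 0.250229 / (2 × 0.0102) = 12.27 Myr.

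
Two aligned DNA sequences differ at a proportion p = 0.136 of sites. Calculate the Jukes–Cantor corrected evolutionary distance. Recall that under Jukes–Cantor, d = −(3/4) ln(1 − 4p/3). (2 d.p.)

d = −(3/4) ln(1 − 4p/3) = −0.75 ln(1 − 0.181333) = −0.75 ln(0.818667)
  = −0.75 × (-0.200078) = 0.150059 substitutions/site.

0.15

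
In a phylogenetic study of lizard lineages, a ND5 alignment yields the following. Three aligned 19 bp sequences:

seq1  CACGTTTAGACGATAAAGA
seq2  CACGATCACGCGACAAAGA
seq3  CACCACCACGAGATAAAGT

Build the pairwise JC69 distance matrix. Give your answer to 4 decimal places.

d(seq1,seq2) = 0.3241, d(seq1,seq3) = 0.6181, d(seq2,seq3) = 0.3241

seq1–seq2: 5/19 sites differ → p ≈ 0.263158, d = −0.75 ln(1 − 0.350877) = 0.324100 ≈ 0.3241.
seq1–seq3: 8/19 sites differ → p ≈ 0.421053, d = −0.75 ln(1 − 0.561404) = 0.618132 ≈ 0.6181.
seq2–seq3: 5/19 sites differ → p ≈ 0.263158, d = −0.75 ln(1 − 0.350877) = 0.324100 ≈ 0.3241.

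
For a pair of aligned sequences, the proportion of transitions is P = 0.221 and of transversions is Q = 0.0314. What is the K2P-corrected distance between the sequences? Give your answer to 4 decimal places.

0.3369

Under the Kimura two-parameter model, d = −½ ln(1 − 2P − Q) − ¼ ln(1 − 2Q).
1 − 2P − Q = 0.5266, giving −½ ln(0.5266) = 0.320657.
1 − 2Q = 0.9372, giving −¼ ln(0.9372) = 0.016215.
d = 0.320657 + 0.016215 = 0.336872.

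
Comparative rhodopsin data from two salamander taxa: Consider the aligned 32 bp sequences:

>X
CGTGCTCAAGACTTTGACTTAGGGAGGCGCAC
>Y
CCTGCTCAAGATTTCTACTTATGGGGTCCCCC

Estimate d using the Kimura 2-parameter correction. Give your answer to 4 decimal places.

Of 32 sites, 3 differences are transitions and 6 are transversions, so P = 3/32 = 0.09375 and Q = 6/32 = 0.1875.
Under the Kimura two-parameter model, d = −½ ln(1 − 2P − Q) − ¼ ln(1 − 2Q).
1 − 2P − Q = 0.625, giving −½ ln(0.625) = 0.235002.
1 − 2Q = 0.625, giving −¼ ln(0.625) = 0.117501.
d = 0.235002 + 0.117501 = 0.352503.

0.3525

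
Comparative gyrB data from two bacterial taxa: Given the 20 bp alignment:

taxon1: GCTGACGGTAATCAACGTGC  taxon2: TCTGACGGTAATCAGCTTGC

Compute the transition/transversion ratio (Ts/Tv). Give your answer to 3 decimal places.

0.500

Transitions are A↔G and C↔T; transversions are all other mismatches.
Transitions: 1. Transversions: 2.
R = 1/2 = 0.500.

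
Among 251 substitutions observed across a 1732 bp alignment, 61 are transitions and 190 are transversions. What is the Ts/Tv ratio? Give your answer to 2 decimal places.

R = 61/190 = 0.321052… ≈ 0.32 (to 2 d.p.).

0.32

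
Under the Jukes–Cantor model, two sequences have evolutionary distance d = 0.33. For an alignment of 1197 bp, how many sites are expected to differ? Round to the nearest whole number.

Invert JC69: p = (3/4)(1 − e^(−4d/3)) = 0.75 × (1 − e^(-0.44)) = 0.75 × (1 − 0.644036) = 0.266973.
Expected differing sites = pL ≈ 0.266973 × 1197 = 319.566681 ≈ 320.

320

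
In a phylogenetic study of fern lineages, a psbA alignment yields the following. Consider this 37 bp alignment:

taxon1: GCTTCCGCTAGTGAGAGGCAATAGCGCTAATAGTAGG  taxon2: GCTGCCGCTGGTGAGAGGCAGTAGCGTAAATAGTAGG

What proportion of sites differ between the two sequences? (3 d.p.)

0.135

The sequences differ at 5 of 37 positions (sites 4, 10, 21, 27, 28).
p = 5/37 = 0.135135… ≈ 0.135 (to 3 d.p.).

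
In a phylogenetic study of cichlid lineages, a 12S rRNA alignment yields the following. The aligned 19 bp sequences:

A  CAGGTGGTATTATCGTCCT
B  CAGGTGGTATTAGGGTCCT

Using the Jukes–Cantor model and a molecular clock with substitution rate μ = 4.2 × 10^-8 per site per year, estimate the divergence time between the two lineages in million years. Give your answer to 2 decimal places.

The sequences differ at 2 of 19 sites (13, 14), so p = 2/19 ≈ 0.105263.
d = −(3/4) ln(1 − 4p/3) = −0.75 ln(1 − 0.140351) = −0.75 ln(0.859649)
  = −0.75 × (-0.151231) = 0.113423 substitutions/site.
Under a molecular clock d = 2μt, so t = d/(2μ) = 0.113423 / (2 × 4.2 × 10^-8) = 1.35 million years.

1.35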